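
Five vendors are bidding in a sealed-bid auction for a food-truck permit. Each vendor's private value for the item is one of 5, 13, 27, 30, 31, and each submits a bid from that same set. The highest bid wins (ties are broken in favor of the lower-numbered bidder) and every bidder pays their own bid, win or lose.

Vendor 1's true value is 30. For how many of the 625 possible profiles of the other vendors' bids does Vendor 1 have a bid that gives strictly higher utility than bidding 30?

Others bid (5, 5, 5, 5): truth gives 0; bid 5 gives 25 > 0. Violating.
Others bid (5, 5, 5, 13): truth gives 0; bid 13 gives 17 > 0. Violating.
Others bid (5, 5, 5, 27): truth gives 0; bid 27 gives 3 > 0. Violating.
Others bid (5, 5, 5, 31): truth gives -30; bid 31 gives -1 > -30. Violating.
Others bid (5, 5, 5, 30): truth gives 0; no alternative beats it.
Others bid (5, 5, 13, 30): truth gives 0; no alternative beats it.
(Checking all 625 profiles: 450 have a profitable deviation, 175 do not.)

450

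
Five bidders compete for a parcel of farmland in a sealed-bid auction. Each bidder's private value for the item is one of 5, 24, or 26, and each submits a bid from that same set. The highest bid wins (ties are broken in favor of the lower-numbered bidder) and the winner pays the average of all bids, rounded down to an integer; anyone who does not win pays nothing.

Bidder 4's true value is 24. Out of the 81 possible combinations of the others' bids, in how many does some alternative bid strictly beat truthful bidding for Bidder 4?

Others bid (5, 5, 5, 26): truth gives 0; bid 26 gives 11 > 0. Violating.
Others bid (5, 5, 24, 5): truth gives 0; bid 26 gives 11 > 0. Violating.
Others bid (5, 5, 24, 24): truth gives 0; bid 26 gives 8 > 0. Violating.
Others bid (5, 5, 24, 26): truth gives 0; bid 26 gives 7 > 0. Violating.
Others bid (5, 5, 5, 5): truth gives 16; no alternative beats it.
Others bid (5, 5, 5, 24): truth gives 12; no alternative beats it.
(Checking all 81 profiles: 20 have a profitable deviation, 61 do not.)

20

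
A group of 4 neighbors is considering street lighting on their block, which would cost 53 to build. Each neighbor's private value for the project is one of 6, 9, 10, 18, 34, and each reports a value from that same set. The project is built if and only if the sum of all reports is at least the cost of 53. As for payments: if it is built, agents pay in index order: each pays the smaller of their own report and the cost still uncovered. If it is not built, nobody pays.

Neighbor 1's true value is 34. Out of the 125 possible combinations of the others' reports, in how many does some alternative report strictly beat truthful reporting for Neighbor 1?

Others report (6, 6, 34): truth gives 0; report 9 gives 25 > 0. Violating.
Others report (6, 9, 34): truth gives 0; report 6 gives 28 > 0. Violating.
Others report (6, 10, 34): truth gives 0; report 6 gives 28 > 0. Violating.
Others report (6, 18, 18): truth gives 0; report 18 gives 16 > 0. Violating.
Others report (6, 6, 6): truth gives 0; no alternative beats it.
Others report (6, 6, 9): truth gives 0; no alternative beats it.
(Checking all 125 profiles: 83 have a profitable deviation, 42 do not.)

83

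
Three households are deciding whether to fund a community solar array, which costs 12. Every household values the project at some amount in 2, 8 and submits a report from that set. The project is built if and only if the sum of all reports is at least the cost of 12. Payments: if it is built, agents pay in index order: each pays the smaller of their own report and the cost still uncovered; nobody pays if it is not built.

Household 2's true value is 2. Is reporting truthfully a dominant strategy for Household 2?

Yes

Check each profile of the others' reports and compare truth against every alternative report.
Others report (2, 2): truth gives 0, best alternative gives -6.
Others report (2, 8): truth gives 0, best alternative gives -6.
Others report (8, 2): truth gives 0, best alternative gives -2.
Others report (8, 8): truth gives 0, best alternative gives -2.
In every case the truthful report is at least as good as any alternative, so it is a dominant strategy.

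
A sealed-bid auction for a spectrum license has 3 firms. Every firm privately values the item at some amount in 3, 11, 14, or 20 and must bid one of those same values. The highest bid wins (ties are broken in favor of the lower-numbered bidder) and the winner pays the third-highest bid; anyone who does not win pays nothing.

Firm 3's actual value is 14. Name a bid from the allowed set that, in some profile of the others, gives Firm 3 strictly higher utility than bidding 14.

Suppose Firm 1 bids 3 and Firm 2 bids 14.
Bid 14: loses, pays 0, utility 0.
Bid 20: wins, pays 3, utility 14 - 3 = 11.
So bidding 20 beats truth here (11 > 0).

20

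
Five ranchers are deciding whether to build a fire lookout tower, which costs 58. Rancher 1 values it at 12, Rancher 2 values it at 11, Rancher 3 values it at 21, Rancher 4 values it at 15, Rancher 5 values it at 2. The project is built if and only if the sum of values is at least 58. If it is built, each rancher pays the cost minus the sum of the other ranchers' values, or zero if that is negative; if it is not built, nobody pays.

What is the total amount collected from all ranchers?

47

Total value 61 ≥ cost 58, so it is built.
Rancher 1: others sum to 49; max(0, 58 - 49) = 9.
Rancher 2: others sum to 50; max(0, 58 - 50) = 8.
Rancher 3: others sum to 40; max(0, 58 - 40) = 18.
Rancher 4: others sum to 46; max(0, 58 - 46) = 12.
Rancher 5: others sum to 59; max(0, 58 - 59) = 0.
Total collected = 9 + 8 + 18 + 12 + 0 = 47.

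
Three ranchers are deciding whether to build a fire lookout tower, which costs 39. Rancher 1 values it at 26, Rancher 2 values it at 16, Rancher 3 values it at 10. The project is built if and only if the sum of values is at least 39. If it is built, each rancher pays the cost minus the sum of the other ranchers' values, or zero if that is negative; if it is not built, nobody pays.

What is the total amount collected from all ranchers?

Total value 52 ≥ cost 39, so it is built.
Rancher 1: others sum to 26; max(0, 39 - 26) = 13.
Rancher 2: others sum to 36; max(0, 39 - 36) = 3.
Rancher 3: others sum to 42; max(0, 39 - 42) = 0.
Total collected = 13 + 3 + 0 = 16.

16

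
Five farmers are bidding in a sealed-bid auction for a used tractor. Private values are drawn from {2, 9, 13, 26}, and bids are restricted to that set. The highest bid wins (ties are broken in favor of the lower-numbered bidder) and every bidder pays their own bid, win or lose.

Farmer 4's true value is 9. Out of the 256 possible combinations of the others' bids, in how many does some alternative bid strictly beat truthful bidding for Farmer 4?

Others bid (2, 2, 2, 13): truth gives -9; bid 2 gives -2 > -9. Violating.
Others bid (2, 2, 2, 26): truth gives -9; bid 2 gives -2 > -9. Violating.
Others bid (2, 2, 9, 2): truth gives -9; bid 2 gives -2 > -9. Violating.
Others bid (2, 2, 9, 9): truth gives -9; bid 2 gives -2 > -9. Violating.
Others bid (2, 2, 2, 2): truth gives 0; no alternative beats it.
Others bid (2, 2, 2, 9): truth gives 0; no alternative beats it.
(Checking all 256 profiles: 254 have a profitable deviation, 2 do not.)

254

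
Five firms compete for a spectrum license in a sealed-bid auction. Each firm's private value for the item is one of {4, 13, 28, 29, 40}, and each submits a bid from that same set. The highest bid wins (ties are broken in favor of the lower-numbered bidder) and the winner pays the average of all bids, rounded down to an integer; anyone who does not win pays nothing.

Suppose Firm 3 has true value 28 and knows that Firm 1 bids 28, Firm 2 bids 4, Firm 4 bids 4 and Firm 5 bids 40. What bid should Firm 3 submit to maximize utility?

Bid 4: loses, pays 0, utility 0.
Bid 13: loses, pays 0, utility 0.
Bid 28: loses, pays 0, utility 0.
Bid 29: loses, pays 0, utility 0.
Bid 40: wins, pays 23, utility 28 - 23 = 5.
The best choice is 40 with utility 5.

40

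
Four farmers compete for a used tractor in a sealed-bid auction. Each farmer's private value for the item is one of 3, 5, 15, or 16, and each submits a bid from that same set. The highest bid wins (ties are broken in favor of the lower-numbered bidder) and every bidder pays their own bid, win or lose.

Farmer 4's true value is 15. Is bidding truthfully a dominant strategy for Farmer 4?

Consider the case where Farmer 1 bids 3, Farmer 2 bids 3 and Farmer 3 bids 3.
Truthful bid 15: wins, pays 15, utility 15 - 15 = 0.
Bid 5 instead: wins, pays 5, utility 15 - 5 = 10.
Since 10 > 0, bidding 5 is strictly better here, so truthful bidding is not dominant.

No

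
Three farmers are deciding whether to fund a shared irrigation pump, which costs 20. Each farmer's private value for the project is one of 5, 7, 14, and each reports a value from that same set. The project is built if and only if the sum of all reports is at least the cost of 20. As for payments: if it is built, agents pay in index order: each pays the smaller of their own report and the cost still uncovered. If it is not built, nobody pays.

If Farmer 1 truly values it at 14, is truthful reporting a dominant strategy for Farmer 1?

No

Consider the case where Farmer 2 reports 5 and Farmer 3 reports 14.
Truthful report 14: project built, pays 14, utility 14 - 14 = 0.
Report 5 instead: project built, pays 5, utility 14 - 5 = 9.
Since 9 > 0, reporting 5 is strictly better here, so truthful reporting is not dominant.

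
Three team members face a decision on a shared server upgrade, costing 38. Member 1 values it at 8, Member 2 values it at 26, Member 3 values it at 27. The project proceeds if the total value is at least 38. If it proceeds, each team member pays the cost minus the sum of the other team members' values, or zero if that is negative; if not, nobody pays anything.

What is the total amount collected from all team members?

7

Total value 61 ≥ cost 38, so it is built.
Member 1: others sum to 53; max(0, 38 - 53) = 0.
Member 2: others sum to 35; max(0, 38 - 35) = 3.
Member 3: others sum to 34; max(0, 38 - 34) = 4.
Total collected = 0 + 3 + 4 = 7.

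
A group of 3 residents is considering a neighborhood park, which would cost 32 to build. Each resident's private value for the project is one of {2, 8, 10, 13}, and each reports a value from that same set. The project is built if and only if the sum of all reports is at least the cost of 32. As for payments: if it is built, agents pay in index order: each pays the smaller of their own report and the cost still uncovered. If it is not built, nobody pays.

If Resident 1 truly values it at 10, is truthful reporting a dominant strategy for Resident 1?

No

Consider the case where Resident 2 reports 13 and Resident 3 reports 13.
Truthful report 10: project built, pays 10, utility 10 - 10 = 0.
Report 8 instead: project built, pays 8, utility 10 - 8 = 2.
Since 2 > 0, reporting 8 is strictly better here, so truthful reporting is not dominant.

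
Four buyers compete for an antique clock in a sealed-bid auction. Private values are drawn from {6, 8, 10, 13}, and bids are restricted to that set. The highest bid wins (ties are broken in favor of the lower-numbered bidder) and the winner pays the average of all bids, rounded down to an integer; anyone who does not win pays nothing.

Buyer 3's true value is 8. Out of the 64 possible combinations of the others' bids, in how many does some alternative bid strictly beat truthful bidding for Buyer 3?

Others bid (6, 8, 6): truth gives 0; bid 10 gives 1 > 0. Violating.
Others bid (8, 6, 6): truth gives 0; bid 10 gives 1 > 0. Violating.
Others bid (6, 6, 6): truth gives 2; no alternative beats it.
Others bid (6, 6, 8): truth gives 1; no alternative beats it.
(Checking all 64 profiles: 2 have a profitable deviation, 62 do not.)

2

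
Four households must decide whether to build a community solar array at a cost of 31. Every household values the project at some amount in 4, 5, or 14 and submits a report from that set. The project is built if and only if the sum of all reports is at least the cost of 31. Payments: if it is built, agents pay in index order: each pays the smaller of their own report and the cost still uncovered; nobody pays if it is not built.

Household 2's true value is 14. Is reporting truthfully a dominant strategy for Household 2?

No

Consider the case where Household 1 reports 4, Household 3 reports 14 and Household 4 reports 14.
Truthful report 14: project built, pays 14, utility 14 - 14 = 0.
Report 4 instead: project built, pays 4, utility 14 - 4 = 10.
Since 10 > 0, reporting 4 is strictly better here, so truthful reporting is not dominant.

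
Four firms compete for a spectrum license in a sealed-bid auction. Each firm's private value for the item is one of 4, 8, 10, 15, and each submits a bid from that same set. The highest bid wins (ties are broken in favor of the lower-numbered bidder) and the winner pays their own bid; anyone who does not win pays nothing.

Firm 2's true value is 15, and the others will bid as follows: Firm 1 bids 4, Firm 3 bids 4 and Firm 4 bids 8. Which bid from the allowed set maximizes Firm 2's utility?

Bid 4: loses, pays 0, utility 0.
Bid 8: wins, pays 8, utility 15 - 8 = 7.
Bid 10: wins, pays 10, utility 15 - 10 = 5.
Bid 15: wins, pays 15, utility 15 - 15 = 0.
The best choice is 8 with utility 7.

8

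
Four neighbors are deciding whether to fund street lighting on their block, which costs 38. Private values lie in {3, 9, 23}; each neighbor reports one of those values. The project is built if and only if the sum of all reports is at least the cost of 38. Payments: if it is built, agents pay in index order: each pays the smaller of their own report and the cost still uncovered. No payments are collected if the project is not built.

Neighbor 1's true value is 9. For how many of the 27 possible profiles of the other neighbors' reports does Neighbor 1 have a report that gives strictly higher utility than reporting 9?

Others report (3, 9, 23): truth gives 0; report 3 gives 6 > 0. Violating.
Others report (3, 23, 9): truth gives 0; report 3 gives 6 > 0. Violating.
Others report (3, 23, 23): truth gives 0; report 3 gives 6 > 0. Violating.
Others report (9, 3, 23): truth gives 0; report 3 gives 6 > 0. Violating.
Others report (3, 3, 3): truth gives 0; no alternative beats it.
Others report (3, 3, 9): truth gives 0; no alternative beats it.
(Checking all 27 profiles: 16 have a profitable deviation, 11 do not.)

16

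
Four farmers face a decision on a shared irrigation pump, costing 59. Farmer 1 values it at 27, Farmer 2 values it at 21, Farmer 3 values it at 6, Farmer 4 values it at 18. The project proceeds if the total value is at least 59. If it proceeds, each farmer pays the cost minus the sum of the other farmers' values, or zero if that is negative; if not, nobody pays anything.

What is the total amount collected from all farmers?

Total value 72 ≥ cost 59, so it is built.
Farmer 1: others sum to 45; max(0, 59 - 45) = 14.
Farmer 2: others sum to 51; max(0, 59 - 51) = 8.
Farmer 3: others sum to 66; max(0, 59 - 66) = 0.
Farmer 4: others sum to 54; max(0, 59 - 54) = 5.
Total collected = 14 + 8 + 0 + 5 = 27.

27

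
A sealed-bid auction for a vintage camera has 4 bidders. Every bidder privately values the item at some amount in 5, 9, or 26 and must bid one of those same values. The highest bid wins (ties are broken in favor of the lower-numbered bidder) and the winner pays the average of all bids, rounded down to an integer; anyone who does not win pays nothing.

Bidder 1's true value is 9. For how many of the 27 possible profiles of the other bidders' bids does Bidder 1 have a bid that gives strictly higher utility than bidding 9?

1

Others bid (5, 5, 5): truth gives 3; bid 5 gives 4 > 3. Violating.
Others bid (5, 5, 9): truth gives 2; no alternative beats it.
Others bid (5, 5, 26): truth gives 0; no alternative beats it.
(Checking all 27 profiles: 1 has a profitable deviation, 26 do not.)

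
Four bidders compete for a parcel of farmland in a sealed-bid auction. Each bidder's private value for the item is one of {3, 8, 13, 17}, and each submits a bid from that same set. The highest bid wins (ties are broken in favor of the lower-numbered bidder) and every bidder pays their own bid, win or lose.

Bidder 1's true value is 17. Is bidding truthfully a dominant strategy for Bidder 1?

Consider the case where Bidder 2 bids 3, Bidder 3 bids 3 and Bidder 4 bids 3.
Truthful bid 17: wins, pays 17, utility 17 - 17 = 0.
Bid 3 instead: wins, pays 3, utility 17 - 3 = 14.
Since 14 > 0, bidding 3 is strictly better here, so truthful bidding is not dominant.

No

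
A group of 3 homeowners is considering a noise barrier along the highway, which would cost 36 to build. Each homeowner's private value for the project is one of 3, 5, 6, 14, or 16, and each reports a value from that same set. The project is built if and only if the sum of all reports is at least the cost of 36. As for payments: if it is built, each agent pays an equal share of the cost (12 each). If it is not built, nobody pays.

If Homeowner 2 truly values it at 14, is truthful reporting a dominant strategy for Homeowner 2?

No

Consider the case where Homeowner 1 reports 5 and Homeowner 3 reports 16.
Truthful report 14: project not built, utility 0.
Report 16 instead: project built, pays 12, utility 14 - 12 = 2.
Since 2 > 0, reporting 16 is strictly better here, so truthful reporting is not dominant.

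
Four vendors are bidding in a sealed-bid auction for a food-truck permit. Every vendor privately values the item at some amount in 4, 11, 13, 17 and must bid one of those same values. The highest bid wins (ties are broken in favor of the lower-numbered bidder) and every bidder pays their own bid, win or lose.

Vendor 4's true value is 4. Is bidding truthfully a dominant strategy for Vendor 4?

Yes

Check each profile of the others' bids and compare truth against every alternative bid.
Others bid (4, 4, 13): truth gives -4, best alternative gives -11.
Others bid (4, 4, 17): truth gives -4, best alternative gives -11.
Others bid (4, 11, 13): truth gives -4, best alternative gives -11.
Others bid (4, 11, 17): truth gives -4, best alternative gives -11.
Others bid (4, 13, 4): truth gives -4, best alternative gives -11.
Others bid (4, 13, 11): truth gives -4, best alternative gives -11.
(Remaining 58 profiles checked similarly; truth is weakly best in each.)
In every case the truthful bid is at least as good as any alternative, so it is a dominant strategy.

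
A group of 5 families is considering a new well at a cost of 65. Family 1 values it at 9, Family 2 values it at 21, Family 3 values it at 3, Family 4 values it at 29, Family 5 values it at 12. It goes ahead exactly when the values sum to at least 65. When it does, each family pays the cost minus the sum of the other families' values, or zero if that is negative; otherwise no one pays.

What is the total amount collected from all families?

35

Total value 74 ≥ cost 65, so it is built.
Family 1: others sum to 65; max(0, 65 - 65) = 0.
Family 2: others sum to 53; max(0, 65 - 53) = 12.
Family 3: others sum to 71; max(0, 65 - 71) = 0.
Family 4: others sum to 45; max(0, 65 - 45) = 20.
Family 5: others sum to 62; max(0, 65 - 62) = 3.
Total collected = 0 + 12 + 0 + 20 + 3 = 35.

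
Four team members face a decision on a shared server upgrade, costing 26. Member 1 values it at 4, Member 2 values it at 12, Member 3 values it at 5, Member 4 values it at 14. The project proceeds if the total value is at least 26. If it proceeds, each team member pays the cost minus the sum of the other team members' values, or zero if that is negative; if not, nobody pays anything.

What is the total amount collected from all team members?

Total value 35 ≥ cost 26, so it is built.
Member 1: others sum to 31; max(0, 26 - 31) = 0.
Member 2: others sum to 23; max(0, 26 - 23) = 3.
Member 3: others sum to 30; max(0, 26 - 30) = 0.
Member 4: others sum to 21; max(0, 26 - 21) = 5.
Total collected = 0 + 3 + 0 + 5 = 8.

8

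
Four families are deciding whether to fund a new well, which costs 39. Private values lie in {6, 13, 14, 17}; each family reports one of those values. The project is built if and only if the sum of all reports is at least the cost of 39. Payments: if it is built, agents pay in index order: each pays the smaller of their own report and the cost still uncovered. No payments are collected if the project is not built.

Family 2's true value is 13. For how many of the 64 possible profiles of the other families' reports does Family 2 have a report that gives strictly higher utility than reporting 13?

51

Others report (6, 13, 14): truth gives 0; report 6 gives 7 > 0. Violating.
Others report (6, 13, 17): truth gives 0; report 6 gives 7 > 0. Violating.
Others report (6, 14, 13): truth gives 0; report 6 gives 7 > 0. Violating.
Others report (6, 14, 14): truth gives 0; report 6 gives 7 > 0. Violating.
Others report (6, 6, 6): truth gives 0; no alternative beats it.
Others report (6, 6, 13): truth gives 0; no alternative beats it.
(Checking all 64 profiles: 51 have a profitable deviation, 13 do not.)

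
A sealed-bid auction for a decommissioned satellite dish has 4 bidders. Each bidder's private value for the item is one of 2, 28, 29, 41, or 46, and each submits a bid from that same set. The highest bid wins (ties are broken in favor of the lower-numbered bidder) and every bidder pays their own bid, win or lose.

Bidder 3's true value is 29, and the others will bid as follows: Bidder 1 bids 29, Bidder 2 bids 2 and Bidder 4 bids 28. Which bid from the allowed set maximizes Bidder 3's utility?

2

Bid 2: loses but pays 2, utility -2.
Bid 28: loses but pays 28, utility -28.
Bid 29: loses but pays 29, utility -29.
Bid 41: wins, pays 41, utility 29 - 41 = -12.
Bid 46: wins, pays 46, utility 29 - 46 = -17.
The best choice is 2 with utility -2.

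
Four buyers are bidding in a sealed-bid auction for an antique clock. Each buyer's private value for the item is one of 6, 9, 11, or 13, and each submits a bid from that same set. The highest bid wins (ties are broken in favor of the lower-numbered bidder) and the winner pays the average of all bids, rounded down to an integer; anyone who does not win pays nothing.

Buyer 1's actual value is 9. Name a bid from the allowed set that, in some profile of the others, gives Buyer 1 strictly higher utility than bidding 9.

11

Suppose Buyer 2 bids 6, Buyer 3 bids 6 and Buyer 4 bids 11.
Bid 9: loses, pays 0, utility 0.
Bid 11: wins, pays 8, utility 9 - 8 = 1.
So bidding 11 beats truth here (1 > 0).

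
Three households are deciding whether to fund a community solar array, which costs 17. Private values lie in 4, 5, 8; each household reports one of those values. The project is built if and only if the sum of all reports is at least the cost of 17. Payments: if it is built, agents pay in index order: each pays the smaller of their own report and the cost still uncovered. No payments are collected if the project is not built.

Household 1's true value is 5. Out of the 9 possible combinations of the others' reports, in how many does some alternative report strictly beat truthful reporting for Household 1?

Others report (5, 8): truth gives 0; report 4 gives 1 > 0. Violating.
Others report (8, 5): truth gives 0; report 4 gives 1 > 0. Violating.
Others report (8, 8): truth gives 0; report 4 gives 1 > 0. Violating.
Others report (4, 4): truth gives 0; no alternative beats it.
Others report (4, 5): truth gives 0; no alternative beats it.
(Checking all 9 profiles: 3 have a profitable deviation, 6 do not.)

3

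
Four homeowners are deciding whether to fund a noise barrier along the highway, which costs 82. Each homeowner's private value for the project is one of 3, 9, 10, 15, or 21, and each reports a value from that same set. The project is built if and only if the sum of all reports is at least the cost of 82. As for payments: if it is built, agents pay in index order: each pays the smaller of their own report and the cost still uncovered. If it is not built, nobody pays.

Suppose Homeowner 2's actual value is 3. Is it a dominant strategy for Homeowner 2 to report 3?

Yes

Check each profile of the others' reports and compare truth against every alternative report.
Others report (3, 3, 3): truth gives 0, best alternative gives 0.
Others report (3, 3, 9): truth gives 0, best alternative gives 0.
Others report (3, 3, 10): truth gives 0, best alternative gives 0.
Others report (3, 3, 15): truth gives 0, best alternative gives 0.
Others report (3, 3, 21): truth gives 0, best alternative gives 0.
Others report (3, 9, 3): truth gives 0, best alternative gives 0.
(Remaining 119 profiles checked similarly; truth is weakly best in each.)
In every case the truthful report is at least as good as any alternative, so it is a dominant strategy.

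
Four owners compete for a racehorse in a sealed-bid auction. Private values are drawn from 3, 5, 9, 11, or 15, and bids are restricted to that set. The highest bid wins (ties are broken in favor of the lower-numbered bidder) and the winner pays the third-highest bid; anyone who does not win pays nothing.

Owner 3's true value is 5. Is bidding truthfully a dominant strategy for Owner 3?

Consider the case where Owner 1 bids 3, Owner 2 bids 3 and Owner 4 bids 9.
Truthful bid 5: loses, pays 0, utility 0.
Bid 9 instead: wins, pays 3, utility 5 - 3 = 2.
Since 2 > 0, bidding 9 is strictly better here, so truthful bidding is not dominant.

No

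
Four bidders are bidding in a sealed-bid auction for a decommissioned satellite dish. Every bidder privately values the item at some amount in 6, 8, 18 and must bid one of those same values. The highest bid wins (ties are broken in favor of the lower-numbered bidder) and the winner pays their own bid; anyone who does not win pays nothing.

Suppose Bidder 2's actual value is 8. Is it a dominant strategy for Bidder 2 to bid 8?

Yes

Check each profile of the others' bids and compare truth against every alternative bid.
Others bid (6, 6, 6): truth gives 0, best alternative gives 0.
Others bid (6, 6, 8): truth gives 0, best alternative gives 0.
Others bid (6, 6, 18): truth gives 0, best alternative gives 0.
Others bid (6, 8, 6): truth gives 0, best alternative gives 0.
Others bid (6, 8, 8): truth gives 0, best alternative gives 0.
Others bid (6, 8, 18): truth gives 0, best alternative gives 0.
(Remaining 21 profiles checked similarly; truth is weakly best in each.)
In every case the truthful bid is at least as good as any alternative, so it is a dominant strategy.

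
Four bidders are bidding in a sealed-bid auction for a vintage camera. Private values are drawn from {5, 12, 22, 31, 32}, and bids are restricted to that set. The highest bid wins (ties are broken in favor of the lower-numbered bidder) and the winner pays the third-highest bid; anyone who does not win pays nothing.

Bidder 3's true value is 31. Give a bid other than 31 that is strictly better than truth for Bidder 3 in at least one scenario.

32

Suppose Bidder 1 bids 5, Bidder 2 bids 5 and Bidder 4 bids 32.
Bid 31: loses, pays 0, utility 0.
Bid 32: wins, pays 5, utility 31 - 5 = 26.
So bidding 32 beats truth here (26 > 0).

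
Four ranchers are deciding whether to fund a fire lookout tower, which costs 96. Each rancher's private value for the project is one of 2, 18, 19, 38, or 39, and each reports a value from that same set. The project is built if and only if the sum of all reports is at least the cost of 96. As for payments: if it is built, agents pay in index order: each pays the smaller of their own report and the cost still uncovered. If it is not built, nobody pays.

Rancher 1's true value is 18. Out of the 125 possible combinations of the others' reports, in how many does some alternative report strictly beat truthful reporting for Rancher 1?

32

Others report (18, 38, 38): truth gives 0; report 2 gives 16 > 0. Violating.
Others report (18, 38, 39): truth gives 0; report 2 gives 16 > 0. Violating.
Others report (18, 39, 38): truth gives 0; report 2 gives 16 > 0. Violating.
Others report (18, 39, 39): truth gives 0; report 2 gives 16 > 0. Violating.
Others report (2, 2, 2): truth gives 0; no alternative beats it.
Others report (2, 2, 18): truth gives 0; no alternative beats it.
(Checking all 125 profiles: 32 have a profitable deviation, 93 do not.)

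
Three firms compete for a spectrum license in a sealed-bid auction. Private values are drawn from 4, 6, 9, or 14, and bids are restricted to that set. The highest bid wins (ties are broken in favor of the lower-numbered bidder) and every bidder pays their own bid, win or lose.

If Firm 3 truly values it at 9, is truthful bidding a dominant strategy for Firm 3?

Consider the case where Firm 1 bids 4 and Firm 2 bids 4.
Truthful bid 9: wins, pays 9, utility 9 - 9 = 0.
Bid 6 instead: wins, pays 6, utility 9 - 6 = 3.
Since 3 > 0, bidding 6 is strictly better here, so truthful bidding is not dominant.

No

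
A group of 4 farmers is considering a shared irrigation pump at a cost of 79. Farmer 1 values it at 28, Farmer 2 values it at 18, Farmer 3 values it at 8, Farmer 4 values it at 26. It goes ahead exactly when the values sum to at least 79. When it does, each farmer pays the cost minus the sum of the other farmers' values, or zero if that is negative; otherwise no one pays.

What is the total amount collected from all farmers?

Total value 80 ≥ cost 79, so it is built.
Farmer 1: others sum to 52; max(0, 79 - 52) = 27.
Farmer 2: others sum to 62; max(0, 79 - 62) = 17.
Farmer 3: others sum to 72; max(0, 79 - 72) = 7.
Farmer 4: others sum to 54; max(0, 79 - 54) = 25.
Total collected = 27 + 17 + 7 + 25 = 76.

76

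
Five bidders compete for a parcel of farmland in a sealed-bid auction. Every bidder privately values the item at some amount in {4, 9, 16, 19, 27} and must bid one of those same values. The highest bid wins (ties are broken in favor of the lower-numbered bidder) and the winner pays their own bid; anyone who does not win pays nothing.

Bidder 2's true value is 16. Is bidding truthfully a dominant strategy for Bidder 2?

Consider the case where Bidder 1 bids 4, Bidder 3 bids 4, Bidder 4 bids 4 and Bidder 5 bids 4.
Truthful bid 16: wins, pays 16, utility 16 - 16 = 0.
Bid 9 instead: wins, pays 9, utility 16 - 9 = 7.
Since 7 > 0, bidding 9 is strictly better here, so truthful bidding is not dominant.

No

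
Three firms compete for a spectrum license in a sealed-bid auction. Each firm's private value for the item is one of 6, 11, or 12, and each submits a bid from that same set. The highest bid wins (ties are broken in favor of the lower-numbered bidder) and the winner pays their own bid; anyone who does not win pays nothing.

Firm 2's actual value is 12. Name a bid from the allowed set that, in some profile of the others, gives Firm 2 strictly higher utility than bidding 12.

Suppose Firm 1 bids 6 and Firm 3 bids 6.
Bid 12: wins, pays 12, utility 12 - 12 = 0.
Bid 11: wins, pays 11, utility 12 - 11 = 1.
So bidding 11 beats truth here (1 > 0).

11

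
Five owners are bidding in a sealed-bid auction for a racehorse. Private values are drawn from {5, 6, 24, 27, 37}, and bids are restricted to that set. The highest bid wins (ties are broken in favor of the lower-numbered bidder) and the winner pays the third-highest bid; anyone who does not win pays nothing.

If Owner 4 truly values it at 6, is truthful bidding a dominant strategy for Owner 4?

No

Consider the case where Owner 1 bids 5, Owner 2 bids 5, Owner 3 bids 5 and Owner 5 bids 24.
Truthful bid 6: loses, pays 0, utility 0.
Bid 24 instead: wins, pays 5, utility 6 - 5 = 1.
Since 1 > 0, bidding 24 is strictly better here, so truthful bidding is not dominant.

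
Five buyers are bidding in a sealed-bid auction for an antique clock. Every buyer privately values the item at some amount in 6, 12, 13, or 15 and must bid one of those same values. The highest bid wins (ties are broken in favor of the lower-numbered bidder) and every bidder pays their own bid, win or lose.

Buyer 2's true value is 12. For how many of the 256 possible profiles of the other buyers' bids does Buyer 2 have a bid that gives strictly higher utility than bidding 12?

248

Others bid (6, 6, 6, 13): truth gives -12; bid 13 gives -1 > -12. Violating.
Others bid (6, 6, 6, 15): truth gives -12; bid 15 gives -3 > -12. Violating.
Others bid (6, 6, 12, 13): truth gives -12; bid 13 gives -1 > -12. Violating.
Others bid (6, 6, 12, 15): truth gives -12; bid 15 gives -3 > -12. Violating.
Others bid (6, 6, 6, 6): truth gives 0; no alternative beats it.
Others bid (6, 6, 6, 12): truth gives 0; no alternative beats it.
(Checking all 256 profiles: 248 have a profitable deviation, 8 do not.)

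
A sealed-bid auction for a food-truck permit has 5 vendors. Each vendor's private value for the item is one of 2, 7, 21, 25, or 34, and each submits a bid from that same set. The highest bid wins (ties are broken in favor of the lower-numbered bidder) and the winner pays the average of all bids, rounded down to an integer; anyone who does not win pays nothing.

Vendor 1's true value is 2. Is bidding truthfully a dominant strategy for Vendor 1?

Check each profile of the others' bids and compare truth against every alternative bid.
Others bid (7, 7, 7, 7): truth gives 0, best alternative gives -5.
Others bid (2, 7, 7, 7): truth gives 0, best alternative gives -4.
Others bid (7, 2, 7, 7): truth gives 0, best alternative gives -4.
Others bid (7, 7, 2, 7): truth gives 0, best alternative gives -4.
Others bid (7, 7, 7, 2): truth gives 0, best alternative gives -4.
Others bid (2, 2, 7, 7): truth gives 0, best alternative gives -3.
(Remaining 619 profiles checked similarly; truth is weakly best in each.)
In every case the truthful bid is at least as good as any alternative, so it is a dominant strategy.

Yes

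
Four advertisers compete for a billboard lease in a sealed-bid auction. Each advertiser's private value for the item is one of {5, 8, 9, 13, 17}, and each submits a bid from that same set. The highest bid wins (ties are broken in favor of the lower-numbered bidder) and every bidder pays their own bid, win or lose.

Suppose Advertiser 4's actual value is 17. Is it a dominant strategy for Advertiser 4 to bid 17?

No

Consider the case where Advertiser 1 bids 5, Advertiser 2 bids 5 and Advertiser 3 bids 5.
Truthful bid 17: wins, pays 17, utility 17 - 17 = 0.
Bid 8 instead: wins, pays 8, utility 17 - 8 = 9.
Since 9 > 0, bidding 8 is strictly better here, so truthful bidding is not dominant.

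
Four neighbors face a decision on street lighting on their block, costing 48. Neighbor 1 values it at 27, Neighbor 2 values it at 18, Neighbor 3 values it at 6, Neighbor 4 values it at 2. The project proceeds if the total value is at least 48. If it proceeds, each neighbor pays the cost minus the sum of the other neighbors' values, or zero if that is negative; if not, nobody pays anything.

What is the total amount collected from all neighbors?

36

Total value 53 ≥ cost 48, so it is built.
Neighbor 1: others sum to 26; max(0, 48 - 26) = 22.
Neighbor 2: others sum to 35; max(0, 48 - 35) = 13.
Neighbor 3: others sum to 47; max(0, 48 - 47) = 1.
Neighbor 4: others sum to 51; max(0, 48 - 51) = 0.
Total collected = 22 + 13 + 1 + 0 = 36.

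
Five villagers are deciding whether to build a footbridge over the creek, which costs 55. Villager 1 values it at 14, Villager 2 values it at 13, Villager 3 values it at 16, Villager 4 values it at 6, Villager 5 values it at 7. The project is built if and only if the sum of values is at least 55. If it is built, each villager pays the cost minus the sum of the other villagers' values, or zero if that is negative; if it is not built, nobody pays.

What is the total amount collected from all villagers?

51

Total value 56 ≥ cost 55, so it is built.
Villager 1: others sum to 42; max(0, 55 - 42) = 13.
Villager 2: others sum to 43; max(0, 55 - 43) = 12.
Villager 3: others sum to 40; max(0, 55 - 40) = 15.
Villager 4: others sum to 50; max(0, 55 - 50) = 5.
Villager 5: others sum to 49; max(0, 55 - 49) = 6.
Total collected = 13 + 12 + 15 + 5 + 6 = 51.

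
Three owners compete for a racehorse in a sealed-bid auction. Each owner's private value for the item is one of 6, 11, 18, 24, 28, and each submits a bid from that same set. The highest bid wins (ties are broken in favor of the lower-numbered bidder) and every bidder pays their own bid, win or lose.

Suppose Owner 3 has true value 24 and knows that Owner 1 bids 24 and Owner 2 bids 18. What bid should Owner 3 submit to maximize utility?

28

Bid 6: loses but pays 6, utility -6.
Bid 11: loses but pays 11, utility -11.
Bid 18: loses but pays 18, utility -18.
Bid 24: loses but pays 24, utility -24.
Bid 28: wins, pays 28, utility 24 - 28 = -4.
The best choice is 28 with utility -4.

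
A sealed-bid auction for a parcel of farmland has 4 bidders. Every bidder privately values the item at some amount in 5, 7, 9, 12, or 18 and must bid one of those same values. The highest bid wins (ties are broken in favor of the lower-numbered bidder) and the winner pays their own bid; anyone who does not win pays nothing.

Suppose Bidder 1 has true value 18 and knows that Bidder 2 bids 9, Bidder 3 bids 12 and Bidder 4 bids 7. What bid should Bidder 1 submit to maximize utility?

Bid 5: loses, pays 0, utility 0.
Bid 7: loses, pays 0, utility 0.
Bid 9: loses, pays 0, utility 0.
Bid 12: wins, pays 12, utility 18 - 12 = 6.
Bid 18: wins, pays 18, utility 18 - 18 = 0.
The best choice is 12 with utility 6.

12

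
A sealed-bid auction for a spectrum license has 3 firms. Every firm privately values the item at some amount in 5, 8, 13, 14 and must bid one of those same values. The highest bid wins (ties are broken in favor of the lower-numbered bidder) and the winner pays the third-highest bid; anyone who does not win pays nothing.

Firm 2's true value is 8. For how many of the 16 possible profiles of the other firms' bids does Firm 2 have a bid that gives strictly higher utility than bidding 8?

Others bid (5, 13): truth gives 0; bid 13 gives 3 > 0. Violating.
Others bid (5, 14): truth gives 0; bid 14 gives 3 > 0. Violating.
Others bid (8, 5): truth gives 0; bid 13 gives 3 > 0. Violating.
Others bid (13, 5): truth gives 0; bid 14 gives 3 > 0. Violating.
Others bid (5, 5): truth gives 3; no alternative beats it.
Others bid (5, 8): truth gives 3; no alternative beats it.
(Checking all 16 profiles: 4 have a profitable deviation, 12 do not.)

4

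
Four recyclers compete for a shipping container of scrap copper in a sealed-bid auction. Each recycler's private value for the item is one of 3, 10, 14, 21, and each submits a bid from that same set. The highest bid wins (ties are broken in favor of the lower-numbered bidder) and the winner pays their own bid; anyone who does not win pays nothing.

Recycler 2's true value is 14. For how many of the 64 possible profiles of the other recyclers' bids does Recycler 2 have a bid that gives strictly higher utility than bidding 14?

Others bid (3, 3, 3): truth gives 0; bid 10 gives 4 > 0. Violating.
Others bid (3, 3, 10): truth gives 0; bid 10 gives 4 > 0. Violating.
Others bid (3, 10, 3): truth gives 0; bid 10 gives 4 > 0. Violating.
Others bid (3, 10, 10): truth gives 0; bid 10 gives 4 > 0. Violating.
Others bid (3, 3, 14): truth gives 0; no alternative beats it.
Others bid (3, 3, 21): truth gives 0; no alternative beats it.
(Checking all 64 profiles: 4 have a profitable deviation, 60 do not.)

4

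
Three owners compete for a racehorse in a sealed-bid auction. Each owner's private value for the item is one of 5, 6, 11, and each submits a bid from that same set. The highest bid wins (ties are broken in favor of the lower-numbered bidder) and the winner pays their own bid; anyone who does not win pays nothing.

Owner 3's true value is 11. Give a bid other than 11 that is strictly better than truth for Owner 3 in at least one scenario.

Suppose Owner 1 bids 5 and Owner 2 bids 5.
Bid 11: wins, pays 11, utility 11 - 11 = 0.
Bid 6: wins, pays 6, utility 11 - 6 = 5.
So bidding 6 beats truth here (5 > 0).

6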